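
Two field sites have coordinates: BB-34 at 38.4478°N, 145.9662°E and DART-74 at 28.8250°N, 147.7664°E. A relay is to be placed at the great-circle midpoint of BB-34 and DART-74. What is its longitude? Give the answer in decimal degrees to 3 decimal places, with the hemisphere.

Bx = cos φ₂ cos Δλ = 0.875664,  By = cos φ₂ sin Δλ = 0.027522
φₘ = atan2(sin φ₁ + sin φ₂, √((cos φ₁ + Bx)² + By²)) = 33.63965°
λₘ = λ₁ + atan2(By, cos φ₁ + Bx) = 146.91671°

146.917°E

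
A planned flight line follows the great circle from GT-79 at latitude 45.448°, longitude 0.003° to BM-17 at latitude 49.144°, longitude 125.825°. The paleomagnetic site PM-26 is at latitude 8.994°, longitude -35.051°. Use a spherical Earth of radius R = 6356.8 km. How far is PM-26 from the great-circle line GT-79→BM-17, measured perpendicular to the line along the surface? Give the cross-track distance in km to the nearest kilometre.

1387 km

δ₁₃ = central angle GT-79→PM-26 = 0.824881 rad  (haversine)
θ₁₃ = bearing GT-79→PM-26 = 230.568°,  θ₁₂ = bearing GT-79→BM-17 = 33.432°
dₓₜ = R·arcsin(sin δ₁₃ · sin(θ₁₃ − θ₁₂)) = 6356.8·arcsin(0.73447·sin(197.136°)) = -1386.633 km
|dₓₜ| = 1386.633 km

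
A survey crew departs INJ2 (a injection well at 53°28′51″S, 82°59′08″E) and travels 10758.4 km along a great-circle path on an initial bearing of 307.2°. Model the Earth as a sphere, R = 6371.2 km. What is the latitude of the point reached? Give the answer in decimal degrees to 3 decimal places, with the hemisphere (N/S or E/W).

26.856°N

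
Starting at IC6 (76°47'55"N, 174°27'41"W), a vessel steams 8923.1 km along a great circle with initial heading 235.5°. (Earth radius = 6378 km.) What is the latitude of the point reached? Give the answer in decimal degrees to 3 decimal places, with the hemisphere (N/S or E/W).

2.232°N

IC6: φ = +76.79861°, λ = -174.46139°
δ = d/R = 8923.1/6378 = 1.399044 rad
φ₂ = arcsin(sin φ₁ cos δ + cos φ₁ sin δ cos θ)
   = arcsin(0.97357·0.17091 + 0.22837·0.98529·-0.56641) = 2.23186°
λ₂ = λ₁ + atan2(sin θ sin δ cos φ₁, cos δ − sin φ₁ sin φ₂) = 131.18620°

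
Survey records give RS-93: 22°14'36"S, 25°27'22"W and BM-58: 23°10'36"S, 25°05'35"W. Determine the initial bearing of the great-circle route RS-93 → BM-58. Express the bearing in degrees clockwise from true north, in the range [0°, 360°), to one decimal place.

RS-93: φ = -22.24333°, λ = -25.45611°
BM-58: φ = -23.17667°, λ = -25.09306°
Δλ = 0.3631°
y = sin Δλ · cos φ₂ = 0.005825
x = cos φ₁ sin φ₂ − sin φ₁ cos φ₂ cos Δλ = -0.016296
θ = atan2(y, x) = 160.3303° → 160.3303° (mod 360°)

160.3°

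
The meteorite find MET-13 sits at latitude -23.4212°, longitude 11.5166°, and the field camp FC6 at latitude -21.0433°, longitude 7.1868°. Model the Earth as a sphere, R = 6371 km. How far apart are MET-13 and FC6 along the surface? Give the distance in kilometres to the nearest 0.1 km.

Δφ = 2.3779°,  Δλ = -4.3298°
a = sin²(Δφ/2) + cos φ₁ cos φ₂ sin²(Δλ/2) = 0.001653
c = 2·arcsin(√a) = 0.081328 rad = 4.6597°
d = R·c = 6371 × 0.081328 = 518.1 km

518.1 km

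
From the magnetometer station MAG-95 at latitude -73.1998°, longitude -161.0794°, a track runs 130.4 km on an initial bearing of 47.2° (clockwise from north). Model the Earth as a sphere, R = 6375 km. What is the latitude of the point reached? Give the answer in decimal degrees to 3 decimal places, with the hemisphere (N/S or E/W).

72.383°S

δ = d/R = 130.4/6375 = 0.020455 rad
φ₂ = arcsin(sin φ₁ cos δ + cos φ₁ sin δ cos θ)
   = arcsin(-0.95732·0.99979 + 0.28904·0.02045·0.67944) = -72.38312°
λ₂ = λ₁ + atan2(sin θ sin δ cos φ₁, cos δ − sin φ₁ sin φ₂) = -158.23715°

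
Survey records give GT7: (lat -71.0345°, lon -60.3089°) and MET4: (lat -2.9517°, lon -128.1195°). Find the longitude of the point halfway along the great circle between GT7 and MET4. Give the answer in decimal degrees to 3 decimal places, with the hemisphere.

Bx = cos φ₂ cos Δλ = 0.377168,  By = cos φ₂ sin Δλ = -0.924712
φₘ = atan2(sin φ₁ + sin φ₂, √((cos φ₁ + Bx)² + By²)) = -40.65780°
λₘ = λ₁ + atan2(By, cos φ₁ + Bx) = -113.09819°

113.098°W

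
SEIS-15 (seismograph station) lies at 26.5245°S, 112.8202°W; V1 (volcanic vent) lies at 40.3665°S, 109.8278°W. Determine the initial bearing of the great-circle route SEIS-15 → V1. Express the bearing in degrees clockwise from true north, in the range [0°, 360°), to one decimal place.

170.6°

Δλ = 2.9924°
y = sin Δλ · cos φ₂ = 0.039775
x = cos φ₁ sin φ₂ − sin φ₁ cos φ₂ cos Δλ = -0.239709
θ = atan2(y, x) = 170.5788° → 170.5788° (mod 360°)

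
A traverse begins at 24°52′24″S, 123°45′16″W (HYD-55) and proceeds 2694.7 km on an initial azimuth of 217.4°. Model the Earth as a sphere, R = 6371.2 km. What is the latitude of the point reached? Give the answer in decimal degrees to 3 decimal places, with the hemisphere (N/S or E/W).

HYD-55: φ = -24.87333°, λ = -123.75444°
δ = d/R = 2694.7/6371.2 = 0.422950 rad
φ₂ = arcsin(sin φ₁ cos δ + cos φ₁ sin δ cos θ)
   = arcsin(-0.42061·0.91188 + 0.90724·0.41045·-0.79441) = -42.79468°
λ₂ = λ₁ + atan2(sin θ sin δ cos φ₁, cos δ − sin φ₁ sin φ₂) = -143.61548°

42.795°S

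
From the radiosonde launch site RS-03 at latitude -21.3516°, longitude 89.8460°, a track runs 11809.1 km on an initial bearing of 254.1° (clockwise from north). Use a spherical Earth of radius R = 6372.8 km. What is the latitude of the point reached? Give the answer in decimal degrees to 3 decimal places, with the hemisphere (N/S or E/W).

δ = d/R = 11809.1/6372.8 = 1.853047 rad
φ₂ = arcsin(sin φ₁ cos δ + cos φ₁ sin δ cos θ)
   = arcsin(-0.36409·-0.27852 + 0.93136·0.96043·-0.27396) = -8.25932°
λ₂ = λ₁ + atan2(sin θ sin δ cos φ₁, cos δ − sin φ₁ sin φ₂) = -21.18810°

8.259°S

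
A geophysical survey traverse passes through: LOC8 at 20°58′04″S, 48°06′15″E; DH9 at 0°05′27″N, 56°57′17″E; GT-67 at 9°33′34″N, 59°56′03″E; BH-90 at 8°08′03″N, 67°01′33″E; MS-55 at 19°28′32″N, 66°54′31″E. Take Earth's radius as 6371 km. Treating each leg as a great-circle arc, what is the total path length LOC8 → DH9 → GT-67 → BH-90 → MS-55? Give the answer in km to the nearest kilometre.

5691 km

LOC8: φ = -20.96778°, λ = +48.10417°
DH9: φ = +0.09083°, λ = +56.95472°
GT-67: φ = +9.55944°, λ = +59.93417°
BH-90: φ = +8.13417°, λ = +67.02583°
MS-55: φ = +19.47556°, λ = +66.90861°
LOC8→DH9: c = 0.397337 rad, d = 2531.43 km
DH9→GT-67: c = 0.173174 rad, d = 1103.29 km
GT-67→BH-90: c = 0.124800 rad, d = 795.10 km
BH-90→MS-55: c = 0.197955 rad, d = 1261.17 km
Total = 2531.43 + 1103.29 + 795.10 + 1261.17 = 5690.99 km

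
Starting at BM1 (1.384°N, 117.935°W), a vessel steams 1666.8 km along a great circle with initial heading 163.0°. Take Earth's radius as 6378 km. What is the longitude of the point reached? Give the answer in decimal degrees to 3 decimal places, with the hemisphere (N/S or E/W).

δ = d/R = 1666.8/6378 = 0.261336 rad
φ₂ = arcsin(sin φ₁ cos δ + cos φ₁ sin δ cos θ)
   = arcsin(0.02415·0.96605 + 0.99971·0.25837·-0.95630) = -12.92507°
λ₂ = λ₁ + atan2(sin θ sin δ cos φ₁, cos δ − sin φ₁ sin φ₂) = -113.48988°

113.490°W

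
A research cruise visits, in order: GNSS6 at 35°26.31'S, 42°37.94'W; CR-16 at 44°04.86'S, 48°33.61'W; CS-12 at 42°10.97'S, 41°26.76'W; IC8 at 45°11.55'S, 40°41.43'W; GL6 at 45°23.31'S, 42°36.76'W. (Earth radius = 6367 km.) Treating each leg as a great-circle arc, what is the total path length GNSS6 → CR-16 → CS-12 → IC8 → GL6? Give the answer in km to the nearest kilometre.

2191 km

GNSS6: φ = -35.43850°, λ = -42.63233°
CR-16: φ = -44.08100°, λ = -48.56017°
CS-12: φ = -42.18283°, λ = -41.44600°
IC8: φ = -45.19250°, λ = -40.69050°
GL6: φ = -45.38850°, λ = -42.61267°
GNSS6→CR-16: c = 0.170408 rad, d = 1084.99 km
CR-16→CS-12: c = 0.096440 rad, d = 614.04 km
CS-12→IC8: c = 0.053386 rad, d = 339.91 km
IC8→GL6: c = 0.023848 rad, d = 151.84 km
Total = 1084.99 + 614.04 + 339.91 + 151.84 = 2190.77 km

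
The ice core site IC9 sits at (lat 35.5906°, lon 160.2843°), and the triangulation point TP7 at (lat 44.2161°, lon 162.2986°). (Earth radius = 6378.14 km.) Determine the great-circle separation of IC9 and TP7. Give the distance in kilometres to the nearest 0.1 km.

975.4 km

Δφ = 8.6255°,  Δλ = 2.0143°
a = sin²(Δφ/2) + cos φ₁ cos φ₂ sin²(Δλ/2) = 0.005835
c = 2·arcsin(√a) = 0.152926 rad = 8.7620°
d = R·c = 6378.14 × 0.152926 = 975.4 km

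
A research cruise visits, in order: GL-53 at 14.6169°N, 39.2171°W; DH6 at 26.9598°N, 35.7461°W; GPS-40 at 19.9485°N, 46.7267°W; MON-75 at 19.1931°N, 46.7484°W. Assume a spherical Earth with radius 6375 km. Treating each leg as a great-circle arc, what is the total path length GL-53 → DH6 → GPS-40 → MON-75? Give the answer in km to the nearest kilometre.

2868 km

GL-53→DH6: c = 0.222705 rad, d = 1419.74 km
DH6→GPS-40: c = 0.214031 rad, d = 1364.45 km
GPS-40→MON-75: c = 0.013189 rad, d = 84.08 km
Total = 1419.74 + 1364.45 + 84.08 = 2868.27 km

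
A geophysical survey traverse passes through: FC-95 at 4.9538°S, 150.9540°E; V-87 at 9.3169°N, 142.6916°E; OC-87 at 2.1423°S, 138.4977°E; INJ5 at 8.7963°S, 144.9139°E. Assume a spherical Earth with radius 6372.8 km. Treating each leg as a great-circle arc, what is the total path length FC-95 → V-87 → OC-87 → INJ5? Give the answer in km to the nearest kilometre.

FC-95→V-87: c = 0.287565 rad, d = 1832.59 km
V-87→OC-87: c = 0.212883 rad, d = 1356.66 km
OC-87→INJ5: c = 0.160932 rad, d = 1025.59 km
Total = 1832.59 + 1356.66 + 1025.59 = 4214.84 km

4215 km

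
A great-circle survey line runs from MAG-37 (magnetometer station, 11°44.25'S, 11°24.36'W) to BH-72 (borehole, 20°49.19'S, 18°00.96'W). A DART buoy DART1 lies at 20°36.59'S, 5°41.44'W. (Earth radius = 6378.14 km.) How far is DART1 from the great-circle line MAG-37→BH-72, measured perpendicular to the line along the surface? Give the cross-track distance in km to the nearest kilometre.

MAG-37: φ = -11.73750°, λ = -11.40600°
BH-72: φ = -20.81983°, λ = -18.01600°
DART1: φ = -20.60983°, λ = -5.69067°
δ₁₃ = central angle MAG-37→DART1 = 0.182027 rad  (haversine)
θ₁₃ = bearing MAG-37→DART1 = 149.008°,  θ₁₂ = bearing MAG-37→BH-72 = 214.066°
dₓₜ = R·arcsin(sin δ₁₃ · sin(θ₁₃ − θ₁₂)) = 6378.14·arcsin(0.18102·sin(-65.058°)) = -1051.670 km
|dₓₜ| = 1051.670 km

1052 km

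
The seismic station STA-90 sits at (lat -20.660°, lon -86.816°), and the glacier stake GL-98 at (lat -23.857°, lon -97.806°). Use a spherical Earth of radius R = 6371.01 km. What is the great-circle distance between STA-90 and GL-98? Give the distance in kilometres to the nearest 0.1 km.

Δφ = -3.1970°,  Δλ = -10.9900°
a = sin²(Δφ/2) + cos φ₁ cos φ₂ sin²(Δλ/2) = 0.008625
c = 2·arcsin(√a) = 0.186011 rad = 10.6577°
d = R·c = 6371.01 × 0.186011 = 1185.1 km

1185.1 km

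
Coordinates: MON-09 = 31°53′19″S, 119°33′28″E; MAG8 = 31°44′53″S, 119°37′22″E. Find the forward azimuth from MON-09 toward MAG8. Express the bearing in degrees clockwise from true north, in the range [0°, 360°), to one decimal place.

MON-09: φ = -31.88861°, λ = +119.55778°
MAG8: φ = -31.74806°, λ = +119.62278°
Δλ = 0.0650°
y = sin Δλ · cos φ₂ = 0.000965
x = cos φ₁ sin φ₂ − sin φ₁ cos φ₂ cos Δλ = 0.002453
θ = atan2(y, x) = 21.4698° → 21.4698° (mod 360°)

21.5°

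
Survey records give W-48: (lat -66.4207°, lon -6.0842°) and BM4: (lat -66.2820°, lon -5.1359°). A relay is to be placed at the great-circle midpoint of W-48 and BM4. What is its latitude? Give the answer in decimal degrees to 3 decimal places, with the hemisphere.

66.352°S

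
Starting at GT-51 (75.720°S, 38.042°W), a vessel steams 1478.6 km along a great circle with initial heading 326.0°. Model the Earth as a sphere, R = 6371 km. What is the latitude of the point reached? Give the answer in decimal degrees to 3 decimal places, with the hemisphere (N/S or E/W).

δ = d/R = 1478.6/6371 = 0.232083 rad
φ₂ = arcsin(sin φ₁ cos δ + cos φ₁ sin δ cos θ)
   = arcsin(-0.96910·0.97319 + 0.24666·0.23001·0.82904) = -63.64823°
λ₂ = λ₁ + atan2(sin θ sin δ cos φ₁, cos δ − sin φ₁ sin φ₂) = -54.88535°

63.648°S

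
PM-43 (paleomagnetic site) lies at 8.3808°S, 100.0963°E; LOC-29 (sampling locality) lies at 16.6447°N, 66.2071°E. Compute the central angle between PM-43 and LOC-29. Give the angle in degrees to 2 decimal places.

41.83°

Δφ = 25.0255°,  Δλ = -33.8892°
a = sin²(Δφ/2) + cos φ₁ cos φ₂ sin²(Δλ/2) = 0.127453
c = 2·arcsin(√a) = 0.730122 rad = 41.8329°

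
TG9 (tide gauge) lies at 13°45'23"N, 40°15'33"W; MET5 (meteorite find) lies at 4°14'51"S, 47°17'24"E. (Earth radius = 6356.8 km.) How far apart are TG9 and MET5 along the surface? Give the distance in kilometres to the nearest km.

9834 km

TG9: φ = +13.75639°, λ = -40.25917°
MET5: φ = -4.24750°, λ = +47.29000°
Δφ = -18.0039°,  Δλ = 87.5492°
a = sin²(Δφ/2) + cos φ₁ cos φ₂ sin²(Δλ/2) = 0.488095
c = 2·arcsin(√a) = 1.546985 rad = 88.6357°
d = R·c = 6356.8 × 1.546985 = 9833.9 km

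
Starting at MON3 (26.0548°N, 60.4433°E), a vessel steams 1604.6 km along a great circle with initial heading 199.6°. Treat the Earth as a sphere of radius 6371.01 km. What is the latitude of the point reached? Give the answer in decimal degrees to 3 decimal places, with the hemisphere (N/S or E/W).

12.384°N

δ = d/R = 1604.6/6371.01 = 0.251860 rad
φ₂ = arcsin(sin φ₁ cos δ + cos φ₁ sin δ cos θ)
   = arcsin(0.43923·0.96845 + 0.89837·0.24921·-0.94206) = 12.38418°
λ₂ = λ₁ + atan2(sin θ sin δ cos φ₁, cos δ − sin φ₁ sin φ₂) = 55.53347°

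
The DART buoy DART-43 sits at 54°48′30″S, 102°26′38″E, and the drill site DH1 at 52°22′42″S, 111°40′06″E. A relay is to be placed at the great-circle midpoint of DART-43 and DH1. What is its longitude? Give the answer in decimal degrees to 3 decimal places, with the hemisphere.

107.189°E

DART-43: φ = -54.80833°, λ = +102.44389°
DH1: φ = -52.37833°, λ = +111.66833°
Bx = cos φ₂ cos Δλ = 0.602550,  By = cos φ₂ sin Δλ = 0.097856
φₘ = atan2(sin φ₁ + sin φ₂, √((cos φ₁ + Bx)² + By²)) = -53.68199°
λₘ = λ₁ + atan2(By, cos φ₁ + Bx) = 107.18905°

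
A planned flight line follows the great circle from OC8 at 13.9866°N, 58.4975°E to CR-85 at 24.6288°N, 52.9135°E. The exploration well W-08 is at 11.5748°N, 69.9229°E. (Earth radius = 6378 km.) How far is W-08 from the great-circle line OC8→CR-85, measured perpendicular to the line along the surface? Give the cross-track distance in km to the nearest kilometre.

δ₁₃ = central angle OC8→W-08 = 0.198942 rad  (haversine)
θ₁₃ = bearing OC8→W-08 = 100.905°,  θ₁₂ = bearing OC8→CR-85 = 334.533°
dₓₜ = R·arcsin(sin δ₁₃ · sin(θ₁₃ − θ₁₂)) = 6378·arcsin(0.19763·sin(-233.627°)) = 1019.259 km
|dₓₜ| = 1019.259 km

1019 km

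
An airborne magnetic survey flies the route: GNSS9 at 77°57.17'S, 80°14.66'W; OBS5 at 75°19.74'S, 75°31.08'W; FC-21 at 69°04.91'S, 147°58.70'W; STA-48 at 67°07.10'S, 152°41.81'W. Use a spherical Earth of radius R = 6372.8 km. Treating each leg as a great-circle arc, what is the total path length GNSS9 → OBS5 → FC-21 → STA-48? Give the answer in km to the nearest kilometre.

GNSS9: φ = -77.95283°, λ = -80.24433°
OBS5: φ = -75.32900°, λ = -75.51800°
FC-21: φ = -69.08183°, λ = -147.97833°
STA-48: φ = -67.11833°, λ = -152.69683°
GNSS9→OBS5: c = 0.049566 rad, d = 315.87 km
OBS5→FC-21: c = 0.373962 rad, d = 2383.18 km
FC-21→STA-48: c = 0.045996 rad, d = 293.12 km
Total = 315.87 + 2383.18 + 293.12 = 2992.18 km

2992 km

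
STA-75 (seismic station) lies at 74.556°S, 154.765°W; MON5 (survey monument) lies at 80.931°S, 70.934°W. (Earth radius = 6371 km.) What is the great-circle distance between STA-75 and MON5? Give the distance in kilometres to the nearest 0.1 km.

1889.3 km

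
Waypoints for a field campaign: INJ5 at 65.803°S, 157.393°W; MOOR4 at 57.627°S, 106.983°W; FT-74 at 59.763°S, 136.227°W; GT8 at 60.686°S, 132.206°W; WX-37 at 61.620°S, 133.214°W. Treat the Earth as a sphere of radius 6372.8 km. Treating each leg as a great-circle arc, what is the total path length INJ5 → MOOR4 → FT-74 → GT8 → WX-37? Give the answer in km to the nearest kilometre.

4775 km

INJ5→MOOR4: c = 0.426943 rad, d = 2720.82 km
MOOR4→FT-74: c = 0.265581 rad, d = 1692.50 km
FT-74→GT8: c = 0.038386 rad, d = 244.63 km
GT8→WX-37: c = 0.018378 rad, d = 117.12 km
Total = 2720.82 + 1692.50 + 244.63 + 117.12 = 4775.07 km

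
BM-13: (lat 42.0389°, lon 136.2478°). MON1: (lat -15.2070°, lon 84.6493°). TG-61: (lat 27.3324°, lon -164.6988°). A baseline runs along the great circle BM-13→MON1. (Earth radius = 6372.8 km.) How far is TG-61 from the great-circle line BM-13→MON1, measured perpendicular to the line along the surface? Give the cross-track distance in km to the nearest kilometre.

δ₁₃ = central angle BM-13→TG-61 = 0.867486 rad  (haversine)
θ₁₃ = bearing BM-13→TG-61 = 87.362°,  θ₁₂ = bearing BM-13→MON1 = 231.748°
dₓₜ = R·arcsin(sin δ₁₃ · sin(θ₁₃ − θ₁₂)) = 6372.8·arcsin(0.76271·sin(-144.386°)) = -2932.850 km
|dₓₜ| = 2932.850 km

2933 km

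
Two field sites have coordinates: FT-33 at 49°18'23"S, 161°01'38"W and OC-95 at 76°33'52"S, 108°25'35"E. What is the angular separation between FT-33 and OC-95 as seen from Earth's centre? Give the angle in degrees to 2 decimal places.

42.61°

FT-33: φ = -49.30639°, λ = -161.02722°
OC-95: φ = -76.56444°, λ = +108.42639°
Δφ = -27.2581°,  Δλ = -90.5464°
a = sin²(Δφ/2) + cos φ₁ cos φ₂ sin²(Δλ/2) = 0.131994
c = 2·arcsin(√a) = 0.743636 rad = 42.6072°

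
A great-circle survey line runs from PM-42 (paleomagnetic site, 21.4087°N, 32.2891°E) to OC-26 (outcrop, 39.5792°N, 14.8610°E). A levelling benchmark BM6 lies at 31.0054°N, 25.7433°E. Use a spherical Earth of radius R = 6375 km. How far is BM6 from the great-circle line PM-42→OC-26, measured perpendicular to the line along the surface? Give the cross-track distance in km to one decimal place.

115.6 km

δ₁₃ = central angle PM-42→BM6 = 0.196255 rad  (haversine)
θ₁₃ = bearing PM-42→BM6 = 329.929°,  θ₁₂ = bearing PM-42→OC-26 = 324.594°
dₓₜ = R·arcsin(sin δ₁₃ · sin(θ₁₃ − θ₁₂)) = 6375·arcsin(0.19500·sin(5.334°)) = 115.576 km
|dₓₜ| = 115.576 km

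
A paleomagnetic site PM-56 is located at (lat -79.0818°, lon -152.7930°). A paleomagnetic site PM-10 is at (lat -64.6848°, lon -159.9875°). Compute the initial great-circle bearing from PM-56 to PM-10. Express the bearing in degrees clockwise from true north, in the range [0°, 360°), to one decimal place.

347.7°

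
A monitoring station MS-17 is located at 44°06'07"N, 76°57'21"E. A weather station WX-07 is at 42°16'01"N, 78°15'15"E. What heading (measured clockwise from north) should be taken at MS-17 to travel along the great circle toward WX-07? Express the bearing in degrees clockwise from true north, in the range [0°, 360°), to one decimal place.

MS-17: φ = +44.10194°, λ = +76.95583°
WX-07: φ = +42.26694°, λ = +78.25417°
Δλ = 1.2983°
y = sin Δλ · cos φ₂ = 0.016768
x = cos φ₁ sin φ₂ − sin φ₁ cos φ₂ cos Δλ = -0.031889
θ = atan2(y, x) = 152.2642° → 152.2642° (mod 360°)

152.3°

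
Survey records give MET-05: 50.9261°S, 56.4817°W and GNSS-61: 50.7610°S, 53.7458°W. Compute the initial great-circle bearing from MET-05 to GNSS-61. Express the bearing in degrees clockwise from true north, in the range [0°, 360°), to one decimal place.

Δλ = 2.7359°
y = sin Δλ · cos φ₂ = 0.030193
x = cos φ₁ sin φ₂ − sin φ₁ cos φ₂ cos Δλ = 0.002322
θ = atan2(y, x) = 85.6028° → 85.6028° (mod 360°)

85.6°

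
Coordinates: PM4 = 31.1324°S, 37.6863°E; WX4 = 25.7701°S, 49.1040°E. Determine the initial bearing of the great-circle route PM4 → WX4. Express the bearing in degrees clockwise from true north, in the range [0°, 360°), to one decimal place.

Δλ = 11.4177°
y = sin Δλ · cos φ₂ = 0.178272
x = cos φ₁ sin φ₂ − sin φ₁ cos φ₂ cos Δλ = 0.084239
θ = atan2(y, x) = 64.7078° → 64.7078° (mod 360°)

64.7°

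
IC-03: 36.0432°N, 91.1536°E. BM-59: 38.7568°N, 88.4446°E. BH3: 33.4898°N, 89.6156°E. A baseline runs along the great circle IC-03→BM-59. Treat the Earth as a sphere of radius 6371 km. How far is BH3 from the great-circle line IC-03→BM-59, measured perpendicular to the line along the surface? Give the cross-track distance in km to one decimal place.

285.6 km

δ₁₃ = central angle IC-03→BH3 = 0.049720 rad  (haversine)
θ₁₃ = bearing IC-03→BH3 = 206.768°,  θ₁₂ = bearing IC-03→BM-59 = 322.398°
dₓₜ = R·arcsin(sin δ₁₃ · sin(θ₁₃ − θ₁₂)) = 6371·arcsin(0.04970·sin(-115.630°)) = -285.578 km
|dₓₜ| = 285.578 km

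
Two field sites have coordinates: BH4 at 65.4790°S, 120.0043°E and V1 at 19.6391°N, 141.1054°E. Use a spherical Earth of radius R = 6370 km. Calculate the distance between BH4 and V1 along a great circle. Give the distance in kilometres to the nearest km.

Δφ = 85.1181°,  Δλ = 21.1011°
a = sin²(Δφ/2) + cos φ₁ cos φ₂ sin²(Δλ/2) = 0.470554
c = 2·arcsin(√a) = 1.511870 rad = 86.6238°
d = R·c = 6370 × 1.511870 = 9630.6 km

9631 km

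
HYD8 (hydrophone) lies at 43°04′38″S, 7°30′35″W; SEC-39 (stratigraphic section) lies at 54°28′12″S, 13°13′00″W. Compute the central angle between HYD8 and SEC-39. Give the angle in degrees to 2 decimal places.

HYD8: φ = -43.07722°, λ = -7.50972°
SEC-39: φ = -54.47000°, λ = -13.21667°
Δφ = -11.3928°,  Δλ = -5.7069°
a = sin²(Δφ/2) + cos φ₁ cos φ₂ sin²(Δλ/2) = 0.010904
c = 2·arcsin(√a) = 0.209225 rad = 11.9877°

11.99°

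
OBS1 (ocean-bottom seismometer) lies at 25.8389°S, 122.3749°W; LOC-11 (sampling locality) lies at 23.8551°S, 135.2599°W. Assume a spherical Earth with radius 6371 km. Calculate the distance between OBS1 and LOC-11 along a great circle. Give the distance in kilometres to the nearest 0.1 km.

Δφ = 1.9838°,  Δλ = -12.8850°
a = sin²(Δφ/2) + cos φ₁ cos φ₂ sin²(Δλ/2) = 0.010663
c = 2·arcsin(√a) = 0.206893 rad = 11.8541°
d = R·c = 6371 × 0.206893 = 1318.1 km

1318.1 km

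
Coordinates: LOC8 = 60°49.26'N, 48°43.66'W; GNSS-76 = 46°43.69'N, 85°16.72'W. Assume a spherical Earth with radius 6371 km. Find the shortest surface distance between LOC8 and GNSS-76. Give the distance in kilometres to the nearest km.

2812 km

LOC8: φ = +60.82100°, λ = -48.72767°
GNSS-76: φ = +46.72817°, λ = -85.27867°
Δφ = -14.0928°,  Δλ = -36.5510°
a = sin²(Δφ/2) + cos φ₁ cos φ₂ sin²(Δλ/2) = 0.047912
c = 2·arcsin(√a) = 0.441348 rad = 25.2874°
d = R·c = 6371 × 0.441348 = 2811.8 km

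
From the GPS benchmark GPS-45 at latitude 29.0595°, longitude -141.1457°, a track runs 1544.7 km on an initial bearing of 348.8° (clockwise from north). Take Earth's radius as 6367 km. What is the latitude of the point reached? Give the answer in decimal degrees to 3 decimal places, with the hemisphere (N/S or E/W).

δ = d/R = 1544.7/6367 = 0.242610 rad
φ₂ = arcsin(sin φ₁ cos δ + cos φ₁ sin δ cos θ)
   = arcsin(0.48572·0.97071 + 0.87412·0.24024·0.98096) = 42.64773°
λ₂ = λ₁ + atan2(sin θ sin δ cos φ₁, cos δ − sin φ₁ sin φ₂) = -144.78300°

42.648°N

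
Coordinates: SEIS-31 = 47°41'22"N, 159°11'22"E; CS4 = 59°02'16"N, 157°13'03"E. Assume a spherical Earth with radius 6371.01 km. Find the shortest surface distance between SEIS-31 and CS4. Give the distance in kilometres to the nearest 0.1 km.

1268.5 km

SEIS-31: φ = +47.68944°, λ = +159.18944°
CS4: φ = +59.03778°, λ = +157.21750°
Δφ = 11.3483°,  Δλ = -1.9719°
a = sin²(Δφ/2) + cos φ₁ cos φ₂ sin²(Δλ/2) = 0.009878
c = 2·arcsin(√a) = 0.199105 rad = 11.4079°
d = R·c = 6371.01 × 0.199105 = 1268.5 km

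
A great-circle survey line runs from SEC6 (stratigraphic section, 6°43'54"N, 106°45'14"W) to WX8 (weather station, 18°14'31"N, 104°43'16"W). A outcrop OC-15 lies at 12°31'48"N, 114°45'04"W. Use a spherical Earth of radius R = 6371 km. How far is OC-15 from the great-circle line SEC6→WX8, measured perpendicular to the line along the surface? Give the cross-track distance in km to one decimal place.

965.2 km

SEC6: φ = +6.73167°, λ = -106.75389°
WX8: φ = +18.24194°, λ = -104.72111°
OC-15: φ = +12.53000°, λ = -114.75111°
δ₁₃ = central angle SEC6→OC-15 = 0.170762 rad  (haversine)
θ₁₃ = bearing SEC6→OC-15 = 306.946°,  θ₁₂ = bearing SEC6→WX8 = 9.579°
dₓₜ = R·arcsin(sin δ₁₃ · sin(θ₁₃ − θ₁₂)) = 6371·arcsin(0.16993·sin(297.366°)) = -965.170 km
|dₓₜ| = 965.170 km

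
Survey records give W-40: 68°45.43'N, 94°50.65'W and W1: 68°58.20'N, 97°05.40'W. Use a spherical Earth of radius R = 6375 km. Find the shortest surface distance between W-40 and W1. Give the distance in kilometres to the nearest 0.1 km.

W-40: φ = +68.75717°, λ = -94.84417°
W1: φ = +68.97000°, λ = -97.09000°
Δφ = 0.2128°,  Δλ = -2.2458°
a = sin²(Δφ/2) + cos φ₁ cos φ₂ sin²(Δλ/2) = 0.000053
c = 2·arcsin(√a) = 0.014613 rad = 0.8373°
d = R·c = 6375 × 0.014613 = 93.2 km

93.2 km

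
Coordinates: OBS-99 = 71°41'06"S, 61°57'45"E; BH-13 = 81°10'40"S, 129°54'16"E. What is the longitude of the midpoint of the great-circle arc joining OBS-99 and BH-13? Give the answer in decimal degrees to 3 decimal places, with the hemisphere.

82.883°E

OBS-99: φ = -71.68500°, λ = +61.96250°
BH-13: φ = -81.17778°, λ = +129.90444°
Bx = cos φ₂ cos Δλ = 0.057597,  By = cos φ₂ sin Δλ = 0.142143
φₘ = atan2(sin φ₁ + sin φ₂, √((cos φ₁ + Bx)² + By²)) = -78.38960°
λₘ = λ₁ + atan2(By, cos φ₁ + Bx) = 82.88292°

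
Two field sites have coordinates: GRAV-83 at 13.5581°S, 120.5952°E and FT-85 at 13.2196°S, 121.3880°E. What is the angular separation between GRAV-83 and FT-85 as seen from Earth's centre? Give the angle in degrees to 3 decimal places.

Δφ = 0.3385°,  Δλ = 0.7928°
a = sin²(Δφ/2) + cos φ₁ cos φ₂ sin²(Δλ/2) = 0.000054
c = 2·arcsin(√a) = 0.014700 rad = 0.8423°

0.842°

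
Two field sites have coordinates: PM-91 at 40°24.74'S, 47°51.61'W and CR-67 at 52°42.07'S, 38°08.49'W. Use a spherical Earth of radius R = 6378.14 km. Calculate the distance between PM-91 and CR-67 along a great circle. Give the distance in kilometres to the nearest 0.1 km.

PM-91: φ = -40.41233°, λ = -47.86017°
CR-67: φ = -52.70117°, λ = -38.14150°
Δφ = -12.2888°,  Δλ = 9.7187°
a = sin²(Δφ/2) + cos φ₁ cos φ₂ sin²(Δλ/2) = 0.014767
c = 2·arcsin(√a) = 0.243643 rad = 13.9597°
d = R·c = 6378.14 × 0.243643 = 1554.0 km

1554.0 km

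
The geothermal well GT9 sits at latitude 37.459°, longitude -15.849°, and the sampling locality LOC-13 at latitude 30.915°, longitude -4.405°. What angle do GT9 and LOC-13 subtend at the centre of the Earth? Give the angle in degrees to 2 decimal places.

11.49°

Δφ = -6.5440°,  Δλ = 11.4440°
a = sin²(Δφ/2) + cos φ₁ cos φ₂ sin²(Δλ/2) = 0.010027
c = 2·arcsin(√a) = 0.200609 rad = 11.4940°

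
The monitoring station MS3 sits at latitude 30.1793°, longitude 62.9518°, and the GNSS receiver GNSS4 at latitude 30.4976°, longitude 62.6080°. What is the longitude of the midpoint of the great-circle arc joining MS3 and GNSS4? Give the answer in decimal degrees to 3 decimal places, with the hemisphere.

Bx = cos φ₂ cos Δλ = 0.861635,  By = cos φ₂ sin Δλ = -0.005170
φₘ = atan2(sin φ₁ + sin φ₂, √((cos φ₁ + Bx)² + By²)) = 30.33856°
λₘ = λ₁ + atan2(By, cos φ₁ + Bx) = 62.78018°

62.780°E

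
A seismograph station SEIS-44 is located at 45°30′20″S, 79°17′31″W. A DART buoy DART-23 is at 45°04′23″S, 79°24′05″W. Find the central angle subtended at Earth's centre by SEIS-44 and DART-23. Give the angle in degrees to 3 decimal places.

SEIS-44: φ = -45.50556°, λ = -79.29194°
DART-23: φ = -45.07306°, λ = -79.40139°
Δφ = 0.4325°,  Δλ = -0.1094°
a = sin²(Δφ/2) + cos φ₁ cos φ₂ sin²(Δλ/2) = 0.000015
c = 2·arcsin(√a) = 0.007667 rad = 0.4393°

0.439°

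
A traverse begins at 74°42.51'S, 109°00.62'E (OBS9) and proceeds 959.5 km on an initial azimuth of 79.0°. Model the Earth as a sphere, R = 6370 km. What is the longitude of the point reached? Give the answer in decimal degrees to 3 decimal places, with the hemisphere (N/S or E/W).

136.069°E

OBS9: φ = -74.70850°, λ = +109.01033°
δ = d/R = 959.5/6370 = 0.150628 rad
φ₂ = arcsin(sin φ₁ cos δ + cos φ₁ sin δ cos θ)
   = arcsin(-0.96460·0.98868 + 0.26373·0.15006·0.19081) = -71.10669°
λ₂ = λ₁ + atan2(sin θ sin δ cos φ₁, cos δ − sin φ₁ sin φ₂) = 136.06928°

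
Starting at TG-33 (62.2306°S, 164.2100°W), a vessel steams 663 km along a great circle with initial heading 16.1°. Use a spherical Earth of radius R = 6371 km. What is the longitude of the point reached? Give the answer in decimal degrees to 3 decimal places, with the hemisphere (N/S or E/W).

161.221°W

δ = d/R = 663/6371 = 0.104065 rad
φ₂ = arcsin(sin φ₁ cos δ + cos φ₁ sin δ cos θ)
   = arcsin(-0.88483·0.99459 + 0.46591·0.10388·0.96078) = -56.46446°
λ₂ = λ₁ + atan2(sin θ sin δ cos φ₁, cos δ − sin φ₁ sin φ₂) = -161.22105°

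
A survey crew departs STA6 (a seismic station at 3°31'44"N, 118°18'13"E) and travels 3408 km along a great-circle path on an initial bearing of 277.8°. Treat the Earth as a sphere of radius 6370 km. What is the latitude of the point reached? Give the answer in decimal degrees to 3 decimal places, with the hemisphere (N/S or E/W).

STA6: φ = +3.52889°, λ = +118.30361°
δ = d/R = 3408/6370 = 0.535008 rad
φ₂ = arcsin(sin φ₁ cos δ + cos φ₁ sin δ cos θ)
   = arcsin(0.06155·0.86026 + 0.99810·0.50985·0.13572) = 7.00835°
λ₂ = λ₁ + atan2(sin θ sin δ cos φ₁, cos δ − sin φ₁ sin φ₂) = 87.71082°

7.008°N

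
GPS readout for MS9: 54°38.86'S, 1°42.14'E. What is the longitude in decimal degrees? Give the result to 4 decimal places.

1° + 42.14′/60 = 1 + 0.70233 = 1.7023°

1.7023°E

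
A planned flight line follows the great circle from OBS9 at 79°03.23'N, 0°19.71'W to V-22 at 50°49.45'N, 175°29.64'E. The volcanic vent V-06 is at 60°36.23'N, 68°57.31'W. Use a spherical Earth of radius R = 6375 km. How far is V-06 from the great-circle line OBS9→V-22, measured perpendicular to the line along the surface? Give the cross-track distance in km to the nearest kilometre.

3016 km

OBS9: φ = +79.05383°, λ = -0.32850°
V-22: φ = +50.82417°, λ = +175.49400°
V-06: φ = +60.60383°, λ = -68.95517°
δ₁₃ = central angle OBS9→V-06 = 0.474846 rad  (haversine)
θ₁₃ = bearing OBS9→V-06 = 268.723°,  θ₁₂ = bearing OBS9→V-22 = 3.439°
dₓₜ = R·arcsin(sin δ₁₃ · sin(θ₁₃ − θ₁₂)) = 6375·arcsin(0.45720·sin(265.284°)) = -3016.051 km
|dₓₜ| = 3016.051 km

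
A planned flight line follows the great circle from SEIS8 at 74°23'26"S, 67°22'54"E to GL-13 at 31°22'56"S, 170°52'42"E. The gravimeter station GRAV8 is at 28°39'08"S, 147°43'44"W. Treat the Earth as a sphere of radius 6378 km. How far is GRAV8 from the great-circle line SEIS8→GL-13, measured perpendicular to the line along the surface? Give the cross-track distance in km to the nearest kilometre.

SEIS8: φ = -74.39056°, λ = +67.38167°
GL-13: φ = -31.38222°, λ = +170.87833°
GRAV8: φ = -28.65222°, λ = -147.72889°
δ₁₃ = central angle SEIS8→GRAV8 = 1.298812 rad  (haversine)
θ₁₃ = bearing SEIS8→GRAV8 = 148.400°,  θ₁₂ = bearing SEIS8→GL-13 = 111.799°
dₓₜ = R·arcsin(sin δ₁₃ · sin(θ₁₃ − θ₁₂)) = 6378·arcsin(0.96324·sin(36.601°)) = 3901.846 km
|dₓₜ| = 3901.846 km

3902 km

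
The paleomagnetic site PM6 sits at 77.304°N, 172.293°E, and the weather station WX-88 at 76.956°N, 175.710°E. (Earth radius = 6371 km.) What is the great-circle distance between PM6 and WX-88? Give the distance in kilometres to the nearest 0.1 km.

93.0 km

Δφ = -0.3480°,  Δλ = 3.4170°
a = sin²(Δφ/2) + cos φ₁ cos φ₂ sin²(Δλ/2) = 0.000053
c = 2·arcsin(√a) = 0.014604 rad = 0.8367°
d = R·c = 6371 × 0.014604 = 93.0 km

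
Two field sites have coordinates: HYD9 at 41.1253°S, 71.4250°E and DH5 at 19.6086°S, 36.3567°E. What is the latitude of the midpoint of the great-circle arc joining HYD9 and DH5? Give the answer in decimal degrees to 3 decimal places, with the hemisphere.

31.554°S

Bx = cos φ₂ cos Δλ = 0.771002,  By = cos φ₂ sin Δλ = -0.541233
φₘ = atan2(sin φ₁ + sin φ₂, √((cos φ₁ + Bx)² + By²)) = -31.55373°
λₘ = λ₁ + atan2(By, cos φ₁ + Bx) = 51.87631°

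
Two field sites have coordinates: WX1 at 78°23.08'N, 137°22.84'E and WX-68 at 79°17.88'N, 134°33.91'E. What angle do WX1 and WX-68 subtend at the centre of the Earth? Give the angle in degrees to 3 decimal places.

1.063°

WX1: φ = +78.38467°, λ = +137.38067°
WX-68: φ = +79.29800°, λ = +134.56517°
Δφ = 0.9133°,  Δλ = -2.8155°
a = sin²(Δφ/2) + cos φ₁ cos φ₂ sin²(Δλ/2) = 0.000086
c = 2·arcsin(√a) = 0.018557 rad = 1.0633°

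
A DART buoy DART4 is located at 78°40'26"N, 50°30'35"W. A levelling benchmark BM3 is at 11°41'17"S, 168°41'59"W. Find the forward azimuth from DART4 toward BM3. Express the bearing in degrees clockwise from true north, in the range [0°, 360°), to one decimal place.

295.6°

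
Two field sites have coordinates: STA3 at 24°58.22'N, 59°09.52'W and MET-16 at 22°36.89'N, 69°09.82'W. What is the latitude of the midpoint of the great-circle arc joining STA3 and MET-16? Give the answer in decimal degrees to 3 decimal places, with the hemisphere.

STA3: φ = +24.97033°, λ = -59.15867°
MET-16: φ = +22.61483°, λ = -69.16367°
Bx = cos φ₂ cos Δλ = 0.909073,  By = cos φ₂ sin Δλ = -0.160376
φₘ = atan2(sin φ₁ + sin φ₂, √((cos φ₁ + Bx)² + By²)) = 23.87340°
λₘ = λ₁ + atan2(By, cos φ₁ + Bx) = -64.20663°

23.873°N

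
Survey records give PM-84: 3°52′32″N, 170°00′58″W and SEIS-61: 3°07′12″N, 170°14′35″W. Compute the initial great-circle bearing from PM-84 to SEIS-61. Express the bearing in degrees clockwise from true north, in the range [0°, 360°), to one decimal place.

196.7°

PM-84: φ = +3.87556°, λ = -170.01611°
SEIS-61: φ = +3.12000°, λ = -170.24306°
Δλ = -0.2269°
y = sin Δλ · cos φ₂ = -0.003955
x = cos φ₁ sin φ₂ − sin φ₁ cos φ₂ cos Δλ = -0.013186
θ = atan2(y, x) = -163.3038° → 196.6962° (mod 360°)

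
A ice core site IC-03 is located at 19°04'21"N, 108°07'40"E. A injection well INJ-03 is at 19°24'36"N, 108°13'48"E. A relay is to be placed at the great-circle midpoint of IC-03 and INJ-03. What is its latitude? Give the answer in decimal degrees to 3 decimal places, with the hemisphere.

IC-03: φ = +19.07250°, λ = +108.12778°
INJ-03: φ = +19.41000°, λ = +108.23000°
Bx = cos φ₂ cos Δλ = 0.943163,  By = cos φ₂ sin Δλ = 0.001683
φₘ = atan2(sin φ₁ + sin φ₂, √((cos φ₁ + Bx)² + By²)) = 19.24126°
λₘ = λ₁ + atan2(By, cos φ₁ + Bx) = 108.17884°

19.241°N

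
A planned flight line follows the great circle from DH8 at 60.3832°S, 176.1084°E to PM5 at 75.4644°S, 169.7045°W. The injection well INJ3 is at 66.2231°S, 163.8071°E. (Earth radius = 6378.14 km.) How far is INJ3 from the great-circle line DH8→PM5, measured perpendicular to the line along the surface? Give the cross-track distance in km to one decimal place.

δ₁₃ = central angle DH8→INJ3 = 0.139860 rad  (haversine)
θ₁₃ = bearing DH8→INJ3 = 218.037°,  θ₁₂ = bearing DH8→PM5 = 167.019°
dₓₜ = R·arcsin(sin δ₁₃ · sin(θ₁₃ − θ₁₂)) = 6378.14·arcsin(0.13940·sin(51.019°)) = 692.534 km
|dₓₜ| = 692.534 km

692.5 km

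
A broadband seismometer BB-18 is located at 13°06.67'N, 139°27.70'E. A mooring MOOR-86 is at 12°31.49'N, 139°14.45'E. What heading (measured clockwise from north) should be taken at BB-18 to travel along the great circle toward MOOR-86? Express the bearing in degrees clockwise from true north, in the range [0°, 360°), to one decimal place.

200.2°

BB-18: φ = +13.11117°, λ = +139.46167°
MOOR-86: φ = +12.52483°, λ = +139.24083°
Δλ = -0.2208°
y = sin Δλ · cos φ₂ = -0.003763
x = cos φ₁ sin φ₂ − sin φ₁ cos φ₂ cos Δλ = -0.010232
θ = atan2(y, x) = -159.8097° → 200.1903° (mod 360°)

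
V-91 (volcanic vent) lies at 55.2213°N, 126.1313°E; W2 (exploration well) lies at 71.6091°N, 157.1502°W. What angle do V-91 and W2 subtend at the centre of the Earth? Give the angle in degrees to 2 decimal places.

Δφ = 16.3878°,  Δλ = 76.7185°
a = sin²(Δφ/2) + cos φ₁ cos φ₂ sin²(Δλ/2) = 0.089622
c = 2·arcsin(√a) = 0.608065 rad = 34.8395°

34.84°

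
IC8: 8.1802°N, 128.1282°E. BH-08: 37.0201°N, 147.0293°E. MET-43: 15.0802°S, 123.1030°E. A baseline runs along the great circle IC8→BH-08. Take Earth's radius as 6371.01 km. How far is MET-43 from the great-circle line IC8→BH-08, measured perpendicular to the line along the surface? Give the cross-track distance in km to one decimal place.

700.9 km

δ₁₃ = central angle IC8→MET-43 = 0.415175 rad  (haversine)
θ₁₃ = bearing IC8→MET-43 = 192.104°,  θ₁₂ = bearing IC8→BH-08 = 27.900°
dₓₜ = R·arcsin(sin δ₁₃ · sin(θ₁₃ − θ₁₂)) = 6371.01·arcsin(0.40335·sin(164.204°)) = 700.914 km
|dₓₜ| = 700.914 km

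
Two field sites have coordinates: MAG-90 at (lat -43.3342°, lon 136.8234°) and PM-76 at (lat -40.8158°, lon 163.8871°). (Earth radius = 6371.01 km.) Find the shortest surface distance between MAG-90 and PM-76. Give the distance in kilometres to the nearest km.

2241 km

Δφ = 2.5184°,  Δλ = 27.0637°
a = sin²(Δφ/2) + cos φ₁ cos φ₂ sin²(Δλ/2) = 0.030621
c = 2·arcsin(√a) = 0.351790 rad = 20.1561°
d = R·c = 6371.01 × 0.351790 = 2241.3 km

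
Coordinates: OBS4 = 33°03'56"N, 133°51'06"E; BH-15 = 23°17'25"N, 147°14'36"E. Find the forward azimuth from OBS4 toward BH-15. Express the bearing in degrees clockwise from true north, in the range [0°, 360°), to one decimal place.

OBS4: φ = +33.06556°, λ = +133.85167°
BH-15: φ = +23.29028°, λ = +147.24333°
Δλ = 13.3917°
y = sin Δλ · cos φ₂ = 0.212734
x = cos φ₁ sin φ₂ − sin φ₁ cos φ₂ cos Δλ = -0.156158
θ = atan2(y, x) = 126.2807° → 126.2807° (mod 360°)

126.3°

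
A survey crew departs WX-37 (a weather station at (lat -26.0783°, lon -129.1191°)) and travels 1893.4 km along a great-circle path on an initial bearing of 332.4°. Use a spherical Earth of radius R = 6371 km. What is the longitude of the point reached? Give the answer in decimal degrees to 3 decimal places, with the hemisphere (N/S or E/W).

δ = d/R = 1893.4/6371 = 0.297190 rad
φ₂ = arcsin(sin φ₁ cos δ + cos φ₁ sin δ cos θ)
   = arcsin(-0.43960·0.95616 + 0.89819·0.29283·0.88620) = -10.79157°
λ₂ = λ₁ + atan2(sin θ sin δ cos φ₁, cos δ − sin φ₁ sin φ₂) = -137.05770°

137.058°W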